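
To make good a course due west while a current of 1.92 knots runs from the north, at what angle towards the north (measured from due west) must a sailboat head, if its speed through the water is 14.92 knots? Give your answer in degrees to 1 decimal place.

7.4°

The current pushes perpendicular to the desired track; the heading must have a component into the current equal to 1.92 knots: 14.92 sin θ = 1.92.
sin θ = 0.1287, so θ = 7.394°.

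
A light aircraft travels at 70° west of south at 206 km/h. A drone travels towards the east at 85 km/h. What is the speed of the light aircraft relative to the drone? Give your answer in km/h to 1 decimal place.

Taking east as x and north as y: light aircraft velocity = (-193.577, -70.456) km/h; drone velocity = (85.000, 0.000) km/h.
Velocity of light aircraft relative to drone = (-193.577, -70.456) − (85.000, 0.000) = (-278.577, -70.456) km/h.
Magnitude = |(-278.577, -70.456)| = 287.348 km/h.

287.3 km/h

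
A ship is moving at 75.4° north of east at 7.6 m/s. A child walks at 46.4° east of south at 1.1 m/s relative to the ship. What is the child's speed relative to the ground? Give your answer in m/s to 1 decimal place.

Taking east as x and north as y: ship velocity = (1.916, 7.355) m/s; child velocity relative to ship = (0.797, -0.759) m/s.
Velocity relative to ground = (1.916, 7.355) + (0.797, -0.759) = (2.712, 6.596) m/s.
Speed = |(2.712, 6.596)| = 7.132 m/s.

7.1 m/s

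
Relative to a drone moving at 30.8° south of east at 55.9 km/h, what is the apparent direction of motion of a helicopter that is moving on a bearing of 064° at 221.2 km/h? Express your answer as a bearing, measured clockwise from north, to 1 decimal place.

Taking east as x and north as y: helicopter velocity = (198.813, 96.968) km/h; drone velocity = (48.016, -28.623) km/h.
Velocity of helicopter relative to drone = (198.813, 96.968) − (48.016, -28.623) = (150.797, 125.591) km/h.
Bearing = atan2(150.80, 125.59) = 50.21° clockwise from north.

050.2°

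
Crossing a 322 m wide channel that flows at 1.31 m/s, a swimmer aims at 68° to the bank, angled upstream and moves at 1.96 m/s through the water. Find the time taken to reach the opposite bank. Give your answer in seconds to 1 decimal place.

177.2 s

The component of the swimmer's velocity perpendicular to the bank is 1.96 × sin 68° = 1.817 m/s.
The current is parallel to the bank, so it does not affect the crossing time.
Time = 322 / 1.817 = 177.188 s.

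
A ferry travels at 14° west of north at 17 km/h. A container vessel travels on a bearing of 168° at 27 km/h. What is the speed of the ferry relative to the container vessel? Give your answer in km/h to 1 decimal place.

44.0 km/h

Taking east as x and north as y: ferry velocity = (-4.113, 16.495) km/h; container vessel velocity = (5.614, -26.410) km/h.
Velocity of ferry relative to container vessel = (-4.113, 16.495) − (5.614, -26.410) = (-9.726, 42.905) km/h.
Magnitude = |(-9.726, 42.905)| = 43.994 km/h.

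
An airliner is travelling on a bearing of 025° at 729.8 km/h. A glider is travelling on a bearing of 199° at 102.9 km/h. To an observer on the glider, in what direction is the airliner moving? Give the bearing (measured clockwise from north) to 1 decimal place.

Taking east as x and north as y: airliner velocity = (308.427, 661.423) km/h; glider velocity = (-33.501, -97.294) km/h.
Velocity of airliner relative to glider = (308.427, 661.423) − (-33.501, -97.294) = (341.928, 758.717) km/h.
Bearing = atan2(341.93, 758.72) = 24.26° clockwise from north.

024.3°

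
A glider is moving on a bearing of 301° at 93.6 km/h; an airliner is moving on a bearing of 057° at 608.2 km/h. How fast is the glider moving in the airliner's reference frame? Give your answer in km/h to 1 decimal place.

654.7 km/h

Taking east as x and north as y: glider velocity = (-80.231, 48.208) km/h; airliner velocity = (510.079, 331.249) km/h.
Velocity of glider relative to airliner = (-80.231, 48.208) − (510.079, 331.249) = (-590.310, -283.042) km/h.
Magnitude = |(-590.310, -283.042)| = 654.659 km/h.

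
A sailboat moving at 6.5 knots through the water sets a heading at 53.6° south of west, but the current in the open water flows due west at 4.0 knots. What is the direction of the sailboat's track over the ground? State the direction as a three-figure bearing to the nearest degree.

Taking east as x and north as y: velocity relative to the water = (-3.857, -5.232) knots; the water relative to ground = (-4.000, 0.000) knots.
Velocity relative to ground = (-3.857, -5.232) + (-4.000, 0.000) = (-7.857, -5.232) knots.
Bearing = atan2(-7.86, -5.23) = 236.34° clockwise from north.

236°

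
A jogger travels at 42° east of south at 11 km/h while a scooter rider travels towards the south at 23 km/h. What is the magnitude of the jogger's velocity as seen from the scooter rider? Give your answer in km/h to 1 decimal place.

Taking east as x and north as y: jogger velocity = (7.360, -8.175) km/h; scooter rider velocity = (0.000, -23.000) km/h.
Velocity of jogger relative to scooter rider = (7.360, -8.175) − (0.000, -23.000) = (7.360, 14.825) km/h.
Magnitude = |(7.360, 14.825)| = 16.552 km/h.

16.6 km/h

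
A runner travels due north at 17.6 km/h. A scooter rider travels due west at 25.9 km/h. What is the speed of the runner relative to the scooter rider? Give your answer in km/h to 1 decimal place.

Taking east as x and north as y: runner velocity = (0.000, 17.600) km/h; scooter rider velocity = (-25.900, 0.000) km/h.
Velocity of runner relative to scooter rider = (0.000, 17.600) − (-25.900, 0.000) = (25.900, 17.600) km/h.
Magnitude = |(25.900, 17.600)| = 31.314 km/h.

31.3 km/h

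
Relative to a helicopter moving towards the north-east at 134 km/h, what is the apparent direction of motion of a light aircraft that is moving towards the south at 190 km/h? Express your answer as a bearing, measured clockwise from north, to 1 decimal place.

Taking east as x and north as y: light aircraft velocity = (0.000, -190.000) km/h; helicopter velocity = (94.752, 94.752) km/h.
Velocity of light aircraft relative to helicopter = (0.000, -190.000) − (94.752, 94.752) = (-94.752, -284.752) km/h.
Bearing = atan2(-94.75, -284.75) = 198.41° clockwise from north.

198.4°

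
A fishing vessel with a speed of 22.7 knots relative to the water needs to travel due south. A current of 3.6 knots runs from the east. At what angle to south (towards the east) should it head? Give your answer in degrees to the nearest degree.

9°

The current pushes perpendicular to the desired track; the heading must have a component into the current equal to 3.6 knots: 22.7 sin θ = 3.6.
sin θ = 0.1586, so θ = 9.125°.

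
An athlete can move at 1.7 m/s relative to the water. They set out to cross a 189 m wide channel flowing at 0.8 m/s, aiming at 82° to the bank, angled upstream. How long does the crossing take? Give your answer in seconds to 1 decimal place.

The component of the athlete's velocity perpendicular to the bank is 1.7 × sin 82° = 1.683 m/s.
The flow acts along the bank and has no component across it.
Time = 189 / 1.683 = 112.269 s.

112.3 s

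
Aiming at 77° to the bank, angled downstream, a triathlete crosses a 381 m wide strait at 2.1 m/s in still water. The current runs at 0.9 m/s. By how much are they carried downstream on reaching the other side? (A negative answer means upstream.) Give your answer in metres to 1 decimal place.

255.5 m

Perpendicular speed = 2.046 m/s; crossing time = 381 / 2.046 = 186.201 s.
Net downstream speed = 1.372 m/s.
Drift = 1.372 × 186.201 = 255.542 m (downstream).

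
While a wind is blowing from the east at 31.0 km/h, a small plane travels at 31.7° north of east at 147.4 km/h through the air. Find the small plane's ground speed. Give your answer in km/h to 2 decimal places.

Taking east as x and north as y: velocity relative to the air = (125.410, 77.455) km/h; the air relative to ground = (-31.000, 0.000) km/h.
Velocity relative to ground = (125.410, 77.455) + (-31.000, 0.000) = (94.410, 77.455) km/h.
Speed = |(94.410, 77.455)| = 122.116 km/h.

122.12 km/h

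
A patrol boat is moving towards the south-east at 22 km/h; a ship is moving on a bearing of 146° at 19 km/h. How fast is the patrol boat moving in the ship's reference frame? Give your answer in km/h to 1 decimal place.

Taking east as x and north as y: patrol boat velocity = (15.556, -15.556) km/h; ship velocity = (10.625, -15.752) km/h.
Velocity of patrol boat relative to ship = (15.556, -15.556) − (10.625, -15.752) = (4.932, 0.195) km/h.
Magnitude = |(4.932, 0.195)| = 4.936 km/h.

4.9 km/h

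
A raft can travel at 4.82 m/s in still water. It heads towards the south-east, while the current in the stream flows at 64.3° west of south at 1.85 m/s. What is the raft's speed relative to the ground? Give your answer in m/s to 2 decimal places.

Taking east as x and north as y: velocity relative to the water = (3.408, -3.408) m/s; the water relative to ground = (-1.667, -0.802) m/s.
Velocity relative to ground = (3.408, -3.408) + (-1.667, -0.802) = (1.741, -4.211) m/s.
Speed = |(1.741, -4.211)| = 4.556 m/s.

4.56 m/s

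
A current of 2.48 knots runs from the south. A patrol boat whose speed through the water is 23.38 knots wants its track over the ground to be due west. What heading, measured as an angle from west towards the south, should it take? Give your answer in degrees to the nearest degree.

The current pushes perpendicular to the desired track; the heading must have a component into the current equal to 2.48 knots: 23.38 sin θ = 2.48.
sin θ = 0.1061, so θ = 6.089°.

6°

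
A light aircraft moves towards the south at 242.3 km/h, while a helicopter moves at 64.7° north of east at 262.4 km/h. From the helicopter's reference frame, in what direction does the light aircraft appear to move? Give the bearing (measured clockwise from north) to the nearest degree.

Taking east as x and north as y: light aircraft velocity = (0.000, -242.300) km/h; helicopter velocity = (112.139, 237.231) km/h.
Velocity of light aircraft relative to helicopter = (0.000, -242.300) − (112.139, 237.231) = (-112.139, -479.531) km/h.
Bearing = atan2(-112.14, -479.53) = 193.16° clockwise from north.

193°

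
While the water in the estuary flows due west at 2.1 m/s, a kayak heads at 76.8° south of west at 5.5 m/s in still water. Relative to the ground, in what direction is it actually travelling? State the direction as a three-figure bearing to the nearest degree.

212°

Taking east as x and north as y: velocity relative to the water = (-1.256, -5.355) m/s; the water relative to ground = (-2.100, 0.000) m/s.
Velocity relative to ground = (-1.256, -5.355) + (-2.100, 0.000) = (-3.356, -5.355) m/s.
Bearing = atan2(-3.36, -5.35) = 212.08° clockwise from north.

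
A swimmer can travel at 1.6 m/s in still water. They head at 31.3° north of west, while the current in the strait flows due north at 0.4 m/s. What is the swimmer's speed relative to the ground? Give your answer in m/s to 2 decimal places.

1.84 m/s

Taking east as x and north as y: velocity relative to the water = (-1.367, 0.831) m/s; the water relative to ground = (0.000, 0.400) m/s.
Velocity relative to ground = (-1.367, 0.831) + (0.000, 0.400) = (-1.367, 1.231) m/s.
Speed = |(-1.367, 1.231)| = 1.840 m/s.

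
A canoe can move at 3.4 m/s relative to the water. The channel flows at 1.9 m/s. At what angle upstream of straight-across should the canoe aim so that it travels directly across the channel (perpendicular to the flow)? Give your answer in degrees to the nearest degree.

To cancel the current, the upstream component of the canoe's velocity must equal the flow: 3.4 sin θ = 1.9.
sin θ = 1.9 / 3.4 = 0.5588.
θ = arcsin(0.5588) = 33.974°.

34°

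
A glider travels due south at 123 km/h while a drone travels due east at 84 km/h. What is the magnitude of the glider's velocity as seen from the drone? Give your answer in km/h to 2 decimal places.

Taking east as x and north as y: glider velocity = (0.000, -123.000) km/h; drone velocity = (84.000, 0.000) km/h.
Velocity of glider relative to drone = (0.000, -123.000) − (84.000, 0.000) = (-84.000, -123.000) km/h.
Magnitude = |(-84.000, -123.000)| = 148.946 km/h.

148.95 km/h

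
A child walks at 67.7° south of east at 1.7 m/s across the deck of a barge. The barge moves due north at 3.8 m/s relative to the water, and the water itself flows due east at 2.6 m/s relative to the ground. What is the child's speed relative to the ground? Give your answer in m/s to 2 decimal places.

In east/north components (m/s): child relative to barge = (0.645, -1.573); barge relative to water = (0.000, 3.800); water relative to ground = (2.600, 0.000).
Sum = (3.245, 2.227) m/s.
Speed = |(3.245, 2.227)| = 3.936 m/s.

3.94 m/s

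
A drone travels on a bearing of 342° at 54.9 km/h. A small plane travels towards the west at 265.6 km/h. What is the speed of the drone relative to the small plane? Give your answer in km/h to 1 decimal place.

Taking east as x and north as y: drone velocity = (-16.965, 52.213) km/h; small plane velocity = (-265.600, 0.000) km/h.
Velocity of drone relative to small plane = (-16.965, 52.213) − (-265.600, 0.000) = (248.635, 52.213) km/h.
Magnitude = |(248.635, 52.213)| = 254.058 km/h.

254.1 km/h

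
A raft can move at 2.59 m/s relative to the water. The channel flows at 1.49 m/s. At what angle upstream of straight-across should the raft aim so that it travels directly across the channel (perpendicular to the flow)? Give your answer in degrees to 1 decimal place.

To cancel the current, the upstream component of the raft's velocity must equal the flow: 2.59 sin θ = 1.49.
sin θ = 1.49 / 2.59 = 0.5753.
θ = arcsin(0.5753) = 35.120°.

35.1°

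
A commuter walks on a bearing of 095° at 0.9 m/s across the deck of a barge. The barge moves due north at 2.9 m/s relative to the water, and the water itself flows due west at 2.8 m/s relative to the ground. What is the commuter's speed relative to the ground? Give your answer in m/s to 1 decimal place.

In east/north components (m/s): commuter relative to barge = (0.897, -0.078); barge relative to water = (0.000, 2.900); water relative to ground = (-2.800, 0.000).
Sum = (-1.903, 2.822) m/s.
Speed = |(-1.903, 2.822)| = 3.404 m/s.

3.4 m/s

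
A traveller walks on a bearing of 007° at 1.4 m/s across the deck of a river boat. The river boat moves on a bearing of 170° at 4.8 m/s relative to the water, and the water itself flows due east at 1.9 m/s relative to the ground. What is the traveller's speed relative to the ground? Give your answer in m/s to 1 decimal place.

In east/north components (m/s): traveller relative to river boat = (0.171, 1.390); river boat relative to water = (0.834, -4.727); water relative to ground = (1.900, 0.000).
Sum = (2.904, -3.338) m/s.
Speed = |(2.904, -3.338)| = 4.424 m/s.

4.4 m/s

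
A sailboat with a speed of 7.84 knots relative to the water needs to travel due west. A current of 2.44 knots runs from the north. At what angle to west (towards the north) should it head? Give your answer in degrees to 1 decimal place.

The current pushes perpendicular to the desired track; the heading must have a component into the current equal to 2.44 knots: 7.84 sin θ = 2.44.
sin θ = 0.3112, so θ = 18.133°.

18.1°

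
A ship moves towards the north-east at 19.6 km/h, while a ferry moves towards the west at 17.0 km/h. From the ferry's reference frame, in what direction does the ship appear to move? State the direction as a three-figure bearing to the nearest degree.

066°

Taking east as x and north as y: ship velocity = (13.859, 13.859) km/h; ferry velocity = (-17.000, 0.000) km/h.
Velocity of ship relative to ferry = (13.859, 13.859) − (-17.000, 0.000) = (30.859, 13.859) km/h.
Bearing = atan2(30.86, 13.86) = 65.81° clockwise from north.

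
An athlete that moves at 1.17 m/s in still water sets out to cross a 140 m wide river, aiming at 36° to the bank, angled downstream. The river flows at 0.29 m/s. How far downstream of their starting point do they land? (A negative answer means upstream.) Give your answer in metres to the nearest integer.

252 m

Perpendicular speed = 0.688 m/s; crossing time = 140 / 0.688 = 203.575 s.
Net downstream speed = 1.237 m/s.
Drift = 1.237 × 203.575 = 251.730 m (downstream).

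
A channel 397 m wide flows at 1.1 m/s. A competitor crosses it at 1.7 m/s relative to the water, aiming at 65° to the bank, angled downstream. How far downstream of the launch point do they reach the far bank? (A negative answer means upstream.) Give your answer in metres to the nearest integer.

Perpendicular speed = 1.541 m/s; crossing time = 397 / 1.541 = 257.671 s.
Net downstream speed = 1.818 m/s.
Drift = 1.818 × 257.671 = 468.562 m (downstream).

469 m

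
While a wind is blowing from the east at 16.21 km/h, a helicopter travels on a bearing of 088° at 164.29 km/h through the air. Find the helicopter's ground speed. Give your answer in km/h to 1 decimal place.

148.1 km/h

Taking east as x and north as y: velocity relative to the air = (164.190, 5.734) km/h; the air relative to ground = (-16.210, 0.000) km/h.
Velocity relative to ground = (164.190, 5.734) + (-16.210, 0.000) = (147.980, 5.734) km/h.
Speed = |(147.980, 5.734)| = 148.091 km/h.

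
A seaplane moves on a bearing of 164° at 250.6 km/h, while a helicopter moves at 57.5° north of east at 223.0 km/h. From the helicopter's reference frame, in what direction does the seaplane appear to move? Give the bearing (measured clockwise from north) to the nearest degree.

Taking east as x and north as y: seaplane velocity = (69.075, -240.892) km/h; helicopter velocity = (119.818, 188.076) km/h.
Velocity of seaplane relative to helicopter = (69.075, -240.892) − (119.818, 188.076) = (-50.743, -428.968) km/h.
Bearing = atan2(-50.74, -428.97) = 186.75° clockwise from north.

187°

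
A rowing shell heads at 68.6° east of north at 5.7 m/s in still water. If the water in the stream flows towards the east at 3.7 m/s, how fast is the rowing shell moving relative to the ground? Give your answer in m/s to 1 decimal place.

Taking east as x and north as y: velocity relative to the water = (5.307, 2.080) m/s; the water relative to ground = (3.700, 0.000) m/s.
Velocity relative to ground = (5.307, 2.080) + (3.700, 0.000) = (9.007, 2.080) m/s.
Speed = |(9.007, 2.080)| = 9.244 m/s.

9.2 m/s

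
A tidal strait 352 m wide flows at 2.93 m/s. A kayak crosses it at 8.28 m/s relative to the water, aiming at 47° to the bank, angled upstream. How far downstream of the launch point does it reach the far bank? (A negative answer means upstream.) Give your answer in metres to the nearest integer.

Perpendicular speed = 6.056 m/s; crossing time = 352 / 6.056 = 58.128 s.
Net downstream speed = -2.717 m/s.
Drift = -2.717 × 58.128 = -157.930 m (upstream).

-158 m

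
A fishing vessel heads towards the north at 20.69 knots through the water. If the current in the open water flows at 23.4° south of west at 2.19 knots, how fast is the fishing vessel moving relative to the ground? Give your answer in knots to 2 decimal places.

19.92 knots

Taking east as x and north as y: velocity relative to the water = (0.000, 20.690) knots; the water relative to ground = (-2.010, -0.870) knots.
Velocity relative to ground = (0.000, 20.690) + (-2.010, -0.870) = (-2.010, 19.820) knots.
Speed = |(-2.010, 19.820)| = 19.922 knots.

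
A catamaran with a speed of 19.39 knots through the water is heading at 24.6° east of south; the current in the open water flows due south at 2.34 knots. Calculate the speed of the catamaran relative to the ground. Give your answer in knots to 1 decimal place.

Taking east as x and north as y: velocity relative to the water = (8.072, -17.630) knots; the water relative to ground = (0.000, -2.340) knots.
Velocity relative to ground = (8.072, -17.630) + (0.000, -2.340) = (8.072, -19.970) knots.
Speed = |(8.072, -19.970)| = 21.540 knots.

21.5 knots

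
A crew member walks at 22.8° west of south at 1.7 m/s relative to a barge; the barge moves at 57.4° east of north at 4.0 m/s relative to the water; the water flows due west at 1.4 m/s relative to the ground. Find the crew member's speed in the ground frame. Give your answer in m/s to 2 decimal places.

In east/north components (m/s): crew member relative to barge = (-0.659, -1.567); barge relative to water = (3.370, 2.155); water relative to ground = (-1.400, 0.000).
Sum = (1.311, 0.588) m/s.
Speed = |(1.311, 0.588)| = 1.437 m/s.

1.44 m/s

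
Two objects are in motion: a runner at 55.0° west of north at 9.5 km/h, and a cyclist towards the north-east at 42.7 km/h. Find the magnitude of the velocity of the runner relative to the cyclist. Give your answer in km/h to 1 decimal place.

45.3 km/h

Taking east as x and north as y: runner velocity = (-7.782, 5.449) km/h; cyclist velocity = (30.193, 30.193) km/h.
Velocity of runner relative to cyclist = (-7.782, 5.449) − (30.193, 30.193) = (-37.975, -24.744) km/h.
Magnitude = |(-37.975, -24.744)| = 45.326 km/h.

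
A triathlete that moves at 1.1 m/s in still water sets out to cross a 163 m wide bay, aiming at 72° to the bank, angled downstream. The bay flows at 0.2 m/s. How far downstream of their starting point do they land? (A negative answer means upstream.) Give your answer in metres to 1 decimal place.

Perpendicular speed = 1.046 m/s; crossing time = 163 / 1.046 = 155.808 s.
Net downstream speed = 0.540 m/s.
Drift = 0.540 × 155.808 = 84.123 m (downstream).

84.1 m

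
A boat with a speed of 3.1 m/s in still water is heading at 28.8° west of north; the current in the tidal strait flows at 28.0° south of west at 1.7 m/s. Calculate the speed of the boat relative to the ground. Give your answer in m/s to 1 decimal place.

3.6 m/s

Taking east as x and north as y: velocity relative to the water = (-1.493, 2.717) m/s; the water relative to ground = (-1.501, -0.798) m/s.
Velocity relative to ground = (-1.493, 2.717) + (-1.501, -0.798) = (-2.994, 1.918) m/s.
Speed = |(-2.994, 1.918)| = 3.556 m/s.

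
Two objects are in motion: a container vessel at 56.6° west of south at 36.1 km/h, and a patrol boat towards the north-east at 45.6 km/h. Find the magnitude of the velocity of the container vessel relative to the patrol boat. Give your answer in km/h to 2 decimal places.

81.29 km/h

Taking east as x and north as y: container vessel velocity = (-30.138, -19.872) km/h; patrol boat velocity = (32.244, 32.244) km/h.
Velocity of container vessel relative to patrol boat = (-30.138, -19.872) − (32.244, 32.244) = (-62.382, -52.116) km/h.
Magnitude = |(-62.382, -52.116)| = 81.287 km/h.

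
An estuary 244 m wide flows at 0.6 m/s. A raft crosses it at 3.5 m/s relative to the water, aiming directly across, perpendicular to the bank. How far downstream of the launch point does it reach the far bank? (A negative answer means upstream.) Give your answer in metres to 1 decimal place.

Perpendicular speed = 3.500 m/s; crossing time = 244 / 3.500 = 69.714 s.
Net downstream speed = 0.600 m/s.
Drift = 0.600 × 69.714 = 41.829 m (downstream).

41.8 m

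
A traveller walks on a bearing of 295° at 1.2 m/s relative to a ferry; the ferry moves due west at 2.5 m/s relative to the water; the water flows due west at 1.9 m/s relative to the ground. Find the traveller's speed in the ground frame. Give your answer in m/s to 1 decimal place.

In east/north components (m/s): traveller relative to ferry = (-1.088, 0.507); ferry relative to water = (-2.500, 0.000); water relative to ground = (-1.900, 0.000).
Sum = (-5.488, 0.507) m/s.
Speed = |(-5.488, 0.507)| = 5.511 m/s.

5.5 m/s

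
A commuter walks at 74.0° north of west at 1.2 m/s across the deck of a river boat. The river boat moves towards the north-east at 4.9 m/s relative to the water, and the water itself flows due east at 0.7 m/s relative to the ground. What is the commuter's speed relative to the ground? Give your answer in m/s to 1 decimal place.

In east/north components (m/s): commuter relative to river boat = (-0.331, 1.154); river boat relative to water = (3.465, 3.465); water relative to ground = (0.700, 0.000).
Sum = (3.834, 4.618) m/s.
Speed = |(3.834, 4.618)| = 6.002 m/s.

6.0 m/s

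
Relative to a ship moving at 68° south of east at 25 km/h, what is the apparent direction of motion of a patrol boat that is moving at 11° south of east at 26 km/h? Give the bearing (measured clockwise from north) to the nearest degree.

Taking east as x and north as y: patrol boat velocity = (25.522, -4.961) km/h; ship velocity = (9.365, -23.180) km/h.
Velocity of patrol boat relative to ship = (25.522, -4.961) − (9.365, -23.180) = (16.157, 18.219) km/h.
Bearing = atan2(16.16, 18.22) = 41.57° clockwise from north.

042°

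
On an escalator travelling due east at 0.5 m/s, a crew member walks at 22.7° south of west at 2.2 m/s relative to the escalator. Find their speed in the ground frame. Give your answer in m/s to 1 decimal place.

Taking east as x and north as y: escalator velocity = (0.500, 0.000) m/s; crew member velocity relative to escalator = (-2.030, -0.849) m/s.
Velocity relative to ground = (0.500, 0.000) + (-2.030, -0.849) = (-1.530, -0.849) m/s.
Speed = |(-1.530, -0.849)| = 1.749 m/s.

1.7 m/s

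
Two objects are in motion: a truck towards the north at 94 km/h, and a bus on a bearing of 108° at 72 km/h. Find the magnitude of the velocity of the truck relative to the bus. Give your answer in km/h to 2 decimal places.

Taking east as x and north as y: truck velocity = (0.000, 94.000) km/h; bus velocity = (68.476, -22.249) km/h.
Velocity of truck relative to bus = (0.000, 94.000) − (68.476, -22.249) = (-68.476, 116.249) km/h.
Magnitude = |(-68.476, 116.249)| = 134.918 km/h.

134.92 km/h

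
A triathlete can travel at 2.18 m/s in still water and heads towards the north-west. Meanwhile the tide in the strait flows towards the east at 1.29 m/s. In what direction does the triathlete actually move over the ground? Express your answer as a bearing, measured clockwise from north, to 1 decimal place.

Taking east as x and north as y: velocity relative to the water = (-1.541, 1.541) m/s; the water relative to ground = (1.290, 0.000) m/s.
Velocity relative to ground = (-1.541, 1.541) + (1.290, 0.000) = (-0.251, 1.541) m/s.
Bearing = atan2(-0.25, 1.54) = 350.73° clockwise from north.

350.7°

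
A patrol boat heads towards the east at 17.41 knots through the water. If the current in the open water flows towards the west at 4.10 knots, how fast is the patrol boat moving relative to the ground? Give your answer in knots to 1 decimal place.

13.3 knots

Taking east as x and north as y: velocity relative to the water = (17.410, 0.000) knots; the water relative to ground = (-4.100, 0.000) knots.
Velocity relative to ground = (17.410, 0.000) + (-4.100, 0.000) = (13.310, 0.000) knots.
Speed = |(13.310, 0.000)| = 13.310 knots.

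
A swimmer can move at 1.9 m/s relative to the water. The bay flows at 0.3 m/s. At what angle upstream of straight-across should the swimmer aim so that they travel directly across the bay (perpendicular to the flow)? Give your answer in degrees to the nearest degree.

To cancel the current, the upstream component of the swimmer's velocity must equal the flow: 1.9 sin θ = 0.3.
sin θ = 0.3 / 1.9 = 0.1579.
θ = arcsin(0.1579) = 9.085°.

9°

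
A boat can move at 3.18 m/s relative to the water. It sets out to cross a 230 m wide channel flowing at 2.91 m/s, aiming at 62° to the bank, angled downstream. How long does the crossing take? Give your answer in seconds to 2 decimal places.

81.92 s

The component of the boat's velocity perpendicular to the bank is 3.18 × sin 62° = 2.808 m/s.
The current is parallel to the bank, so it does not affect the crossing time.
Time = 230 / 2.808 = 81.915 s.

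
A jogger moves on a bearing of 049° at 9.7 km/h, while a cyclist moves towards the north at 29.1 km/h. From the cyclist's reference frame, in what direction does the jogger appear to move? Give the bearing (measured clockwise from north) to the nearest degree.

162°

Taking east as x and north as y: jogger velocity = (7.321, 6.364) km/h; cyclist velocity = (0.000, 29.100) km/h.
Velocity of jogger relative to cyclist = (7.321, 6.364) − (0.000, 29.100) = (7.321, -22.736) km/h.
Bearing = atan2(7.32, -22.74) = 162.15° clockwise from north.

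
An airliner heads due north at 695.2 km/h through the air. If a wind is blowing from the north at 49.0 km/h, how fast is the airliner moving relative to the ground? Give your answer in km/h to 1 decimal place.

Taking east as x and north as y: velocity relative to the air = (0.000, 695.200) km/h; the air relative to ground = (0.000, -49.000) km/h.
Velocity relative to ground = (0.000, 695.200) + (0.000, -49.000) = (0.000, 646.200) km/h.
Speed = |(0.000, 646.200)| = 646.200 km/h.

646.2 km/h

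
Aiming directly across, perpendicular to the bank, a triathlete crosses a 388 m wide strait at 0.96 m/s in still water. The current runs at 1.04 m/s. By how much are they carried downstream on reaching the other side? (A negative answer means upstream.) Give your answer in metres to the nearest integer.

Perpendicular speed = 0.960 m/s; crossing time = 388 / 0.960 = 404.167 s.
Net downstream speed = 1.040 m/s.
Drift = 1.040 × 404.167 = 420.333 m (downstream).

420 m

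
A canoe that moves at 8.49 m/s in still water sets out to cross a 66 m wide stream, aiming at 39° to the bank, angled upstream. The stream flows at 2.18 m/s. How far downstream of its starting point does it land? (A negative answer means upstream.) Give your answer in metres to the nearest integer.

Perpendicular speed = 5.343 m/s; crossing time = 66 / 5.343 = 12.353 s.
Net downstream speed = -4.418 m/s.
Drift = -4.418 × 12.353 = -54.574 m (upstream).

-55 m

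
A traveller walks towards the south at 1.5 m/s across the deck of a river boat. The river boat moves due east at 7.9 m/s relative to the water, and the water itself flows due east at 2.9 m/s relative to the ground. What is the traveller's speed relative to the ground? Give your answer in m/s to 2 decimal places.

10.90 m/s

In east/north components (m/s): traveller relative to river boat = (0.000, -1.500); river boat relative to water = (7.900, 0.000); water relative to ground = (2.900, 0.000).
Sum = (10.800, -1.500) m/s.
Speed = |(10.800, -1.500)| = 10.904 m/s.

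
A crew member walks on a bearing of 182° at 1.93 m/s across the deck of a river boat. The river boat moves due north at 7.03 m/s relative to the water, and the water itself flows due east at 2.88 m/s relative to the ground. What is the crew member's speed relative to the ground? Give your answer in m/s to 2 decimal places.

5.83 m/s

In east/north components (m/s): crew member relative to river boat = (-0.067, -1.929); river boat relative to water = (0.000, 7.030); water relative to ground = (2.880, 0.000).
Sum = (2.813, 5.101) m/s.
Speed = |(2.813, 5.101)| = 5.825 m/s.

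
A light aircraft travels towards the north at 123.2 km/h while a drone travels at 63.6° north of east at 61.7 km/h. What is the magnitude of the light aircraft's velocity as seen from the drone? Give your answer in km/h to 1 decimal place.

Taking east as x and north as y: light aircraft velocity = (0.000, 123.200) km/h; drone velocity = (27.434, 55.265) km/h.
Velocity of light aircraft relative to drone = (0.000, 123.200) − (27.434, 55.265) = (-27.434, 67.935) km/h.
Magnitude = |(-27.434, 67.935)| = 73.265 km/h.

73.3 km/h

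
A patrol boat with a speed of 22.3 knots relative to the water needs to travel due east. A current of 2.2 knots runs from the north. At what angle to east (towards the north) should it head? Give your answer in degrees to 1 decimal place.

5.7°

The current pushes perpendicular to the desired track; the heading must have a component into the current equal to 2.2 knots: 22.3 sin θ = 2.2.
sin θ = 0.0987, so θ = 5.662°.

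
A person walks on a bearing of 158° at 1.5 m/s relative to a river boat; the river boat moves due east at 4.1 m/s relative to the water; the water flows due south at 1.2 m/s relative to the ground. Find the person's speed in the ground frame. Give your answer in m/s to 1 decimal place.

In east/north components (m/s): person relative to river boat = (0.562, -1.391); river boat relative to water = (4.100, 0.000); water relative to ground = (0.000, -1.200).
Sum = (4.662, -2.591) m/s.
Speed = |(4.662, -2.591)| = 5.333 m/s.

5.3 m/s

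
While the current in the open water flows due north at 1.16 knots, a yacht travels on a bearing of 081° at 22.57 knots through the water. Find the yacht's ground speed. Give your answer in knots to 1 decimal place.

22.8 knots

Taking east as x and north as y: velocity relative to the water = (22.292, 3.531) knots; the water relative to ground = (0.000, 1.160) knots.
Velocity relative to ground = (22.292, 3.531) + (0.000, 1.160) = (22.292, 4.691) knots.
Speed = |(22.292, 4.691)| = 22.780 knots.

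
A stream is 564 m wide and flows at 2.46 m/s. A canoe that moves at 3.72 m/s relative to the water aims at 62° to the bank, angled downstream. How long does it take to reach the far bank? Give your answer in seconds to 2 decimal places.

The component of the canoe's velocity perpendicular to the bank is 3.72 × sin 62° = 3.285 m/s.
The flow acts along the bank and has no component across it.
Time = 564 / 3.285 = 171.712 s.

171.71 s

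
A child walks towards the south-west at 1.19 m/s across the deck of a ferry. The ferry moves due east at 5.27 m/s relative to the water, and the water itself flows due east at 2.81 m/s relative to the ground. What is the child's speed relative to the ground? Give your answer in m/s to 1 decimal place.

In east/north components (m/s): child relative to ferry = (-0.841, -0.841); ferry relative to water = (5.270, 0.000); water relative to ground = (2.810, 0.000).
Sum = (7.239, -0.841) m/s.
Speed = |(7.239, -0.841)| = 7.287 m/s.

7.3 m/s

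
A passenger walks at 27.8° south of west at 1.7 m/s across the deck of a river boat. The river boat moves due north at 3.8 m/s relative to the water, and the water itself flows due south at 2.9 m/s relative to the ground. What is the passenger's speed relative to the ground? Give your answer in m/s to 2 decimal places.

1.51 m/s

In east/north components (m/s): passenger relative to river boat = (-1.504, -0.793); river boat relative to water = (0.000, 3.800); water relative to ground = (0.000, -2.900).
Sum = (-1.504, 0.107) m/s.
Speed = |(-1.504, 0.107)| = 1.508 m/s.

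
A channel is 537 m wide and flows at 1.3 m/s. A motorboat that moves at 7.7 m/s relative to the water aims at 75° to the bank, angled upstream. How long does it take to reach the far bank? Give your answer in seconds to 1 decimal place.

The component of the motorboat's velocity perpendicular to the bank is 7.7 × sin 75° = 7.438 m/s.
The flow acts along the bank and has no component across it.
Time = 537 / 7.438 = 72.200 s.

72.2 s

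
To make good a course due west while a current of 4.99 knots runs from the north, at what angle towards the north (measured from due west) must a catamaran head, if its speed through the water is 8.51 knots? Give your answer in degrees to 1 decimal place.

35.9°

The current pushes perpendicular to the desired track; the heading must have a component into the current equal to 4.99 knots: 8.51 sin θ = 4.99.
sin θ = 0.5864, so θ = 35.900°.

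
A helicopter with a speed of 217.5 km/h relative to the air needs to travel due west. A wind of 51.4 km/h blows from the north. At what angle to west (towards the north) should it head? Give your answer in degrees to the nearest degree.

The wind pushes perpendicular to the desired track; the heading must have a component into the wind equal to 51.4 km/h: 217.5 sin θ = 51.4.
sin θ = 0.2363, so θ = 13.670°.

14°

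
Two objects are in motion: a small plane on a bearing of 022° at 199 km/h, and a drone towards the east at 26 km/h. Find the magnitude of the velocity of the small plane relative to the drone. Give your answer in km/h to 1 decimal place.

190.8 km/h

Taking east as x and north as y: small plane velocity = (74.547, 184.510) km/h; drone velocity = (26.000, 0.000) km/h.
Velocity of small plane relative to drone = (74.547, 184.510) − (26.000, 0.000) = (48.547, 184.510) km/h.
Magnitude = |(48.547, 184.510)| = 190.789 km/h.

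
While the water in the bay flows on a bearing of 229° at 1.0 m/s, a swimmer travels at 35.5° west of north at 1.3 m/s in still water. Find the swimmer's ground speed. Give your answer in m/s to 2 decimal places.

Taking east as x and north as y: velocity relative to the water = (-0.755, 1.058) m/s; the water relative to ground = (-0.755, -0.656) m/s.
Velocity relative to ground = (-0.755, 1.058) + (-0.755, -0.656) = (-1.510, 0.402) m/s.
Speed = |(-1.510, 0.402)| = 1.562 m/s.

1.56 m/s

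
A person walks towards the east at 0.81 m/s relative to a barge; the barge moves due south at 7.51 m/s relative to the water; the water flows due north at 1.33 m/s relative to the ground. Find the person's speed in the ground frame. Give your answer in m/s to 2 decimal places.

6.23 m/s

In east/north components (m/s): person relative to barge = (0.810, 0.000); barge relative to water = (0.000, -7.510); water relative to ground = (0.000, 1.330).
Sum = (0.810, -6.180) m/s.
Speed = |(0.810, -6.180)| = 6.233 m/s.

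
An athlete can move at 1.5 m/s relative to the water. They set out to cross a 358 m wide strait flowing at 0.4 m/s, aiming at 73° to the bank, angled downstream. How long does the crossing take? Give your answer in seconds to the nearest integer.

250 s

The component of the athlete's velocity perpendicular to the bank is 1.5 × sin 73° = 1.434 m/s.
The flow acts along the bank and has no component across it.
Time = 358 / 1.434 = 249.572 s.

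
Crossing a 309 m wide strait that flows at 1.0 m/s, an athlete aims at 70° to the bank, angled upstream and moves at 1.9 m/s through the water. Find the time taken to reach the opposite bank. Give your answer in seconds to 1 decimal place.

173.1 s

The component of the athlete's velocity perpendicular to the bank is 1.9 × sin 70° = 1.785 m/s.
The flow acts along the bank and has no component across it.
Time = 309 / 1.785 = 173.069 s.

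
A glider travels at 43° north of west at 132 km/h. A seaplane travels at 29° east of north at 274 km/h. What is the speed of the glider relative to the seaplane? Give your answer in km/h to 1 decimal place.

Taking east as x and north as y: glider velocity = (-96.539, 90.024) km/h; seaplane velocity = (132.838, 239.646) km/h.
Velocity of glider relative to seaplane = (-96.539, 90.024) − (132.838, 239.646) = (-229.377, -149.622) km/h.
Magnitude = |(-229.377, -149.622)| = 273.862 km/h.

273.9 km/h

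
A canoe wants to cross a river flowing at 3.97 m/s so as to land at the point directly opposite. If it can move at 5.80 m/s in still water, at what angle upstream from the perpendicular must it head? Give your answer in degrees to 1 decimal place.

43.2°

To cancel the current, the upstream component of the canoe's velocity must equal the flow: 5.80 sin θ = 3.97.
sin θ = 3.97 / 5.80 = 0.6845.
θ = arcsin(0.6845) = 43.195°.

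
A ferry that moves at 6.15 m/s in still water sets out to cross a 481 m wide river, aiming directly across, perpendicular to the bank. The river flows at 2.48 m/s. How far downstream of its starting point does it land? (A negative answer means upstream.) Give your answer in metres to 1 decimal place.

194.0 m

Perpendicular speed = 6.150 m/s; crossing time = 481 / 6.150 = 78.211 s.
Net downstream speed = 2.480 m/s.
Drift = 2.480 × 78.211 = 193.964 m (downstream).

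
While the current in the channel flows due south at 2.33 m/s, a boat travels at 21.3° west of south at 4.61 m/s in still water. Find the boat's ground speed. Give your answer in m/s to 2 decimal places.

Taking east as x and north as y: velocity relative to the water = (-1.675, -4.295) m/s; the water relative to ground = (0.000, -2.330) m/s.
Velocity relative to ground = (-1.675, -4.295) + (0.000, -2.330) = (-1.675, -6.625) m/s.
Speed = |(-1.675, -6.625)| = 6.833 m/s.

6.83 m/s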